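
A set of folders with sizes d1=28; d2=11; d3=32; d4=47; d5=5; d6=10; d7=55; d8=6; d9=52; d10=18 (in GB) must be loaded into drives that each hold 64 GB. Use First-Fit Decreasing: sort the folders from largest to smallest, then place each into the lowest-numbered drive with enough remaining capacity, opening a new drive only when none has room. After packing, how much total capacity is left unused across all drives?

56

Sorted descending: 55, 52, 47, 32, 28, 18, 11, 10, 6, 5.
drive 1: place 55 GB, 9 GB left
drive 2: place 52 GB, 12 GB left
drive 3: place 47 GB, 17 GB left
drive 4: place 32 GB, 32 GB left
drive 4: place 28 GB, 4 GB left
drive 5: place 18 GB, 46 GB left
drive 2: place 11 GB, 1 GB left
drive 3: place 10 GB, 7 GB left
drive 1: place 6 GB, 3 GB left
drive 3: place 5 GB, 2 GB left
5 drives × 64 GB = 320 GB; used 264 GB; unused 56 GB.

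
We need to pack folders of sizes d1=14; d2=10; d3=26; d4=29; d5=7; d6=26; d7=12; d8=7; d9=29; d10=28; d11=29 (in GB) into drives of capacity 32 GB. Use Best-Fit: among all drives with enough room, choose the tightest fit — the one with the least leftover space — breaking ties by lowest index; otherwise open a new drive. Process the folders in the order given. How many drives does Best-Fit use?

drive 1: place d1 (14 GB), 18 GB left
drive 1: place d2 (10 GB), 8 GB left
drive 2: place d3 (26 GB), 6 GB left
drive 3: place d4 (29 GB), 3 GB left
drive 1: place d5 (7 GB), 1 GB left
drive 4: place d6 (26 GB), 6 GB left
drive 5: place d7 (12 GB), 20 GB left
drive 5: place d8 (7 GB), 13 GB left
drive 6: place d9 (29 GB), 3 GB left
drive 7: place d10 (28 GB), 4 GB left
drive 8: place d11 (29 GB), 3 GB left

8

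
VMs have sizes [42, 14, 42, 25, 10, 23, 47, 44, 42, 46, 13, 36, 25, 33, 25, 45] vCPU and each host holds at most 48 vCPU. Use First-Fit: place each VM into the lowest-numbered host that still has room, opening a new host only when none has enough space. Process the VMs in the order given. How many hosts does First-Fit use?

Put 42 vCPU in host 1; 6 vCPU remain.
Put 14 vCPU in host 2; 34 vCPU remain.
Put 42 vCPU in host 3; 6 vCPU remain.
Put 25 vCPU in host 2; 9 vCPU remain.
Put 10 vCPU in host 4; 38 vCPU remain.
Put 23 vCPU in host 4; 15 vCPU remain.
Put 47 vCPU in host 5; 1 vCPU remain.
Put 44 vCPU in host 6; 4 vCPU remain.
Put 42 vCPU in host 7; 6 vCPU remain.
Put 46 vCPU in host 8; 2 vCPU remain.
Put 13 vCPU in host 4; 2 vCPU remain.
Put 36 vCPU in host 9; 12 vCPU remain.
Put 25 vCPU in host 10; 23 vCPU remain.
Put 33 vCPU in host 11; 15 vCPU remain.
Put 25 vCPU in host 12; 23 vCPU remain.
Put 45 vCPU in host 13; 3 vCPU remain.

13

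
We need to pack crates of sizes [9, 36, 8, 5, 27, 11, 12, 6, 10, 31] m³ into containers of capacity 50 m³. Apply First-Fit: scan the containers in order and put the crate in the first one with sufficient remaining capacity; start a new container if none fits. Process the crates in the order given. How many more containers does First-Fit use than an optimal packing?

0

First-Fit: [9,36,5] [8,27,11] [12,6,10] [31] → 4 containers.
Total size 155 m³; any packing needs at least ⌈155/50⌉ = 4 containers.
So 4 is already optimal.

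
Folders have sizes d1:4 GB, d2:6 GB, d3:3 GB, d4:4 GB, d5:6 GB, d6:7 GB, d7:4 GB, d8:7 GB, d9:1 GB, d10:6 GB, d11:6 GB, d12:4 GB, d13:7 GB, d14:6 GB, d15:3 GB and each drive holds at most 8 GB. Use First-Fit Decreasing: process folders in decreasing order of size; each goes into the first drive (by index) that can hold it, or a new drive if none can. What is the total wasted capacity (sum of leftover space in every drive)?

14

Sorted descending: 7, 7, 7, 6, 6, 6, 6, 6, 4, 4, 4, 4, 3, 3, 1.
drive 1: place 7 GB, 1 GB left
drive 2: place 7 GB, 1 GB left
drive 3: place 7 GB, 1 GB left
drive 4: place 6 GB, 2 GB left
drive 5: place 6 GB, 2 GB left
drive 6: place 6 GB, 2 GB left
drive 7: place 6 GB, 2 GB left
drive 8: place 6 GB, 2 GB left
drive 9: place 4 GB, 4 GB left
drive 9: place 4 GB, 0 GB left
drive 10: place 4 GB, 4 GB left
drive 10: place 4 GB, 0 GB left
drive 11: place 3 GB, 5 GB left
drive 11: place 3 GB, 2 GB left
drive 1: place 1 GB, 0 GB left
11 drives × 8 GB = 88 GB; used 74 GB; unused 14 GB.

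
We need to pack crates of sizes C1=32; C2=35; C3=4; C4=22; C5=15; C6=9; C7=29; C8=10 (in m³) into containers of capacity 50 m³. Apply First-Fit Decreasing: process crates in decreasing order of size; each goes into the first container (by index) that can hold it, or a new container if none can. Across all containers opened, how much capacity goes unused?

44

Sorted descending: 35, 32, 29, 22, 15, 10, 9, 4.
container 1: place 35 m³, 15 m³ left
container 2: place 32 m³, 18 m³ left
container 3: place 29 m³, 21 m³ left
container 4: place 22 m³, 28 m³ left
container 1: place 15 m³, 0 m³ left
container 2: place 10 m³, 8 m³ left
container 3: place 9 m³, 12 m³ left
container 2: place 4 m³, 4 m³ left
4 containers × 50 m³ = 200 m³; used 156 m³; unused 44 m³.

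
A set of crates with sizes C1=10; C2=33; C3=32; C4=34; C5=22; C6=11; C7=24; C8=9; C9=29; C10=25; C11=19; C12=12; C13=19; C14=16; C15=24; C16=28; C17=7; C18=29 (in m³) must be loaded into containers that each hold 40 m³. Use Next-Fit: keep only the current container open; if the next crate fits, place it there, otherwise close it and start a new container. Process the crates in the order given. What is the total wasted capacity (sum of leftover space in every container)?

container 1: place C1 (10 m³), 30 m³ left
container 2: place C2 (33 m³), 7 m³ left
container 3: place C3 (32 m³), 8 m³ left
container 4: place C4 (34 m³), 6 m³ left
container 5: place C5 (22 m³), 18 m³ left
container 5: place C6 (11 m³), 7 m³ left
container 6: place C7 (24 m³), 16 m³ left
container 6: place C8 (9 m³), 7 m³ left
container 7: place C9 (29 m³), 11 m³ left
container 8: place C10 (25 m³), 15 m³ left
container 9: place C11 (19 m³), 21 m³ left
container 9: place C12 (12 m³), 9 m³ left
container 10: place C13 (19 m³), 21 m³ left
container 10: place C14 (16 m³), 5 m³ left
container 11: place C15 (24 m³), 16 m³ left
container 12: place C16 (28 m³), 12 m³ left
container 12: place C17 (7 m³), 5 m³ left
container 13: place C18 (29 m³), 11 m³ left
13 containers × 40 m³ = 520 m³; used 383 m³; unused 137 m³.

137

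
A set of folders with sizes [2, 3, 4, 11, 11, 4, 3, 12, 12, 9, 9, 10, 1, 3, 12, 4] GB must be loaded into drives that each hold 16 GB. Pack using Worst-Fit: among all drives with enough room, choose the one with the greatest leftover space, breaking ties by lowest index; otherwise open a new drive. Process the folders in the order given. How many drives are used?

9

drive 1: place 2 GB, 14 GB left
drive 1: place 3 GB, 11 GB left
drive 1: place 4 GB, 7 GB left
drive 2: place 11 GB, 5 GB left
drive 3: place 11 GB, 5 GB left
drive 1: place 4 GB, 3 GB left
drive 2: place 3 GB, 2 GB left
drive 4: place 12 GB, 4 GB left
drive 5: place 12 GB, 4 GB left
drive 6: place 9 GB, 7 GB left
drive 7: place 9 GB, 7 GB left
drive 8: place 10 GB, 6 GB left
drive 6: place 1 GB, 6 GB left
drive 7: place 3 GB, 4 GB left
drive 9: place 12 GB, 4 GB left
drive 6: place 4 GB, 2 GB left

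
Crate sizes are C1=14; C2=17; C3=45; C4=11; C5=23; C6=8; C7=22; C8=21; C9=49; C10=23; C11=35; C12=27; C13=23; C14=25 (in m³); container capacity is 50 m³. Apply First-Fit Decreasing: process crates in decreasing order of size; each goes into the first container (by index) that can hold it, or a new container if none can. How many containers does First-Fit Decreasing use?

8 containers

Sorted descending: 49, 45, 35, 27, 25, 23, 23, 23, 22, 21, 17, 14, 11, 8.
container 1: place 49 m³, 1 m³ left
container 2: place 45 m³, 5 m³ left
container 3: place 35 m³, 15 m³ left
container 4: place 27 m³, 23 m³ left
container 5: place 25 m³, 25 m³ left
container 4: place 23 m³, 0 m³ left
container 5: place 23 m³, 2 m³ left
container 6: place 23 m³, 27 m³ left
container 6: place 22 m³, 5 m³ left
container 7: place 21 m³, 29 m³ left
container 7: place 17 m³, 12 m³ left
container 3: place 14 m³, 1 m³ left
container 7: place 11 m³, 1 m³ left
container 8: place 8 m³, 42 m³ left
Final containers: [49] [45] [35,14] [27,23] [25,23] [23,22] [21,17,11] [8].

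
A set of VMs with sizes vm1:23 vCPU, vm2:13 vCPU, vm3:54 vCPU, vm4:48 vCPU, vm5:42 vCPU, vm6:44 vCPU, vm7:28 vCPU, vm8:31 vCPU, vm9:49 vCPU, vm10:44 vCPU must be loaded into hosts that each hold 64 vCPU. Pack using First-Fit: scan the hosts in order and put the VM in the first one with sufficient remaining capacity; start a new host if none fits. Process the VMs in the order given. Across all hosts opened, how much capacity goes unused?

host 1: place vm1 (23 vCPU), 41 vCPU left
host 1: place vm2 (13 vCPU), 28 vCPU left
host 2: place vm3 (54 vCPU), 10 vCPU left
host 3: place vm4 (48 vCPU), 16 vCPU left
host 4: place vm5 (42 vCPU), 22 vCPU left
host 5: place vm6 (44 vCPU), 20 vCPU left
host 1: place vm7 (28 vCPU), 0 vCPU left
host 6: place vm8 (31 vCPU), 33 vCPU left
host 7: place vm9 (49 vCPU), 15 vCPU left
host 8: place vm10 (44 vCPU), 20 vCPU left
8 hosts × 64 vCPU = 512 vCPU; used 376 vCPU; unused 136 vCPU.

136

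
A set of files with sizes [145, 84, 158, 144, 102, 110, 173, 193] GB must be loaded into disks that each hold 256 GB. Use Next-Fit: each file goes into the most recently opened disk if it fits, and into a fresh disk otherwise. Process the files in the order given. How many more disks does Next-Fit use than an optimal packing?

Next-Fit: [145,84] [158] [144,102] [110] [173] [193] → 6 disks.
Total size 1109 GB; any packing needs at least ⌈1109/256⌉ = 5 disks.
An optimal packing achieves that bound: [193] [173] [158,84] [145,110] [144,102] → 5 disks.
Excess: 6 − 5 = 1.

1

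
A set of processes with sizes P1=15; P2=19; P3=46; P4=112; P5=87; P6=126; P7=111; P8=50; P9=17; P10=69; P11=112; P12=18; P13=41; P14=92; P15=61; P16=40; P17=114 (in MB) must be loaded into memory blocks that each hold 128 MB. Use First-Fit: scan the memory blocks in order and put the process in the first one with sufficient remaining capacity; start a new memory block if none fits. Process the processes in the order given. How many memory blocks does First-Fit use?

P1 (15 MB) → memory block 1 (remaining 113 MB)
P2 (19 MB) → memory block 1 (remaining 94 MB)
P3 (46 MB) → memory block 1 (remaining 48 MB)
P4 (112 MB) → memory block 2 (remaining 16 MB)
P5 (87 MB) → memory block 3 (remaining 41 MB)
P6 (126 MB) → memory block 4 (remaining 2 MB)
P7 (111 MB) → memory block 5 (remaining 17 MB)
P8 (50 MB) → memory block 6 (remaining 78 MB)
P9 (17 MB) → memory block 1 (remaining 31 MB)
P10 (69 MB) → memory block 6 (remaining 9 MB)
P11 (112 MB) → memory block 7 (remaining 16 MB)
P12 (18 MB) → memory block 1 (remaining 13 MB)
P13 (41 MB) → memory block 3 (remaining 0 MB)
P14 (92 MB) → memory block 8 (remaining 36 MB)
P15 (61 MB) → memory block 9 (remaining 67 MB)
P16 (40 MB) → memory block 9 (remaining 27 MB)
P17 (114 MB) → memory block 10 (remaining 14 MB)

10 memory blocks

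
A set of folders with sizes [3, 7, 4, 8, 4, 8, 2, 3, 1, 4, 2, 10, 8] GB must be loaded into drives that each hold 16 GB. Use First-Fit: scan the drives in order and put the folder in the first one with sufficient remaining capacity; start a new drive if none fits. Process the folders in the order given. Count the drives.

5

Put 3 GB in drive 1; 13 GB remain.
Put 7 GB in drive 1; 6 GB remain.
Put 4 GB in drive 1; 2 GB remain.
Put 8 GB in drive 2; 8 GB remain.
Put 4 GB in drive 2; 4 GB remain.
Put 8 GB in drive 3; 8 GB remain.
Put 2 GB in drive 1; 0 GB remain.
Put 3 GB in drive 2; 1 GB remain.
Put 1 GB in drive 2; 0 GB remain.
Put 4 GB in drive 3; 4 GB remain.
Put 2 GB in drive 3; 2 GB remain.
Put 10 GB in drive 4; 6 GB remain.
Put 8 GB in drive 5; 8 GB remain.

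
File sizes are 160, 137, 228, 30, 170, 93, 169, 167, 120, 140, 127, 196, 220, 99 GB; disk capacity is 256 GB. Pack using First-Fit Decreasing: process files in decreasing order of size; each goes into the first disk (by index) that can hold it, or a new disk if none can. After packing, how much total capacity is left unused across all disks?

504

Sorted descending: 228, 220, 196, 170, 169, 167, 160, 140, 137, 127, 120, 99, 93, 30.
disk 1: place 228 GB, 28 GB left
disk 2: place 220 GB, 36 GB left
disk 3: place 196 GB, 60 GB left
disk 4: place 170 GB, 86 GB left
disk 5: place 169 GB, 87 GB left
disk 6: place 167 GB, 89 GB left
disk 7: place 160 GB, 96 GB left
disk 8: place 140 GB, 116 GB left
disk 9: place 137 GB, 119 GB left
disk 10: place 127 GB, 129 GB left
disk 10: place 120 GB, 9 GB left
disk 8: place 99 GB, 17 GB left
disk 7: place 93 GB, 3 GB left
disk 2: place 30 GB, 6 GB left
10 disks × 256 GB = 2560 GB; used 2056 GB; unused 504 GB.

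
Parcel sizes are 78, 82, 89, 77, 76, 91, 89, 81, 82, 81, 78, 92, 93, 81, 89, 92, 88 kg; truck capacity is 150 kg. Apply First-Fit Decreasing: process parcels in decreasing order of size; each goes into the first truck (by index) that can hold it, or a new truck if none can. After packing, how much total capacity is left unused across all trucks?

1111

Sorted descending: 93, 92, 92, 91, 89, 89, 89, 88, 82, 82, 81, 81, 81, 78, 78, 77, 76.
truck 1: place 93 kg, 57 kg left
truck 2: place 92 kg, 58 kg left
truck 3: place 92 kg, 58 kg left
truck 4: place 91 kg, 59 kg left
truck 5: place 89 kg, 61 kg left
truck 6: place 89 kg, 61 kg left
truck 7: place 89 kg, 61 kg left
truck 8: place 88 kg, 62 kg left
truck 9: place 82 kg, 68 kg left
truck 10: place 82 kg, 68 kg left
truck 11: place 81 kg, 69 kg left
truck 12: place 81 kg, 69 kg left
truck 13: place 81 kg, 69 kg left
truck 14: place 78 kg, 72 kg left
truck 15: place 78 kg, 72 kg left
truck 16: place 77 kg, 73 kg left
truck 17: place 76 kg, 74 kg left
17 trucks × 150 kg = 2550 kg; used 1439 kg; unused 1111 kg.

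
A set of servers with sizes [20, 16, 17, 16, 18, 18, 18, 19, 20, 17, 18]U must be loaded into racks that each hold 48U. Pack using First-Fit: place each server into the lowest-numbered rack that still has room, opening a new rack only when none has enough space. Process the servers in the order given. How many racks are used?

Put 20U in rack 1; 28U remain.
Put 16U in rack 1; 12U remain.
Put 17U in rack 2; 31U remain.
Put 16U in rack 2; 15U remain.
Put 18U in rack 3; 30U remain.
Put 18U in rack 3; 12U remain.
Put 18U in rack 4; 30U remain.
Put 19U in rack 4; 11U remain.
Put 20U in rack 5; 28U remain.
Put 17U in rack 5; 11U remain.
Put 18U in rack 6; 30U remain.
Final racks: [20,16] [17,16] [18,18] [18,19] [20,17] [18].

6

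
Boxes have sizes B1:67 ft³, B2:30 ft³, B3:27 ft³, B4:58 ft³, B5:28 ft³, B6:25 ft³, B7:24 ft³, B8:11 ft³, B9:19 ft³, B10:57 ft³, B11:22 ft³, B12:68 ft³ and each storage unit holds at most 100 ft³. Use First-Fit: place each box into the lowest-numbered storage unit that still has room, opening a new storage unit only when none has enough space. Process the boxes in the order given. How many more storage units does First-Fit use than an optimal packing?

0

First-Fit: [67,30] [27,58,11] [28,25,24,19] [57,22] [68] → 5 storage units.
Total size 436 ft³; any packing needs at least ⌈436/100⌉ = 5 storage units.
So 5 is already optimal.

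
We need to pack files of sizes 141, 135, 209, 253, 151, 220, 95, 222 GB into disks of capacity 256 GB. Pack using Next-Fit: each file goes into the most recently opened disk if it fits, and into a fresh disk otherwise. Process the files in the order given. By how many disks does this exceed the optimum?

Next-Fit: [141] [135] [209] [253] [151] [220] [95] [222] → 8 disks.
7 files exceed 128 GB (half the capacity), and no two of those can share a disk, so at least 7 disks are needed.
An optimal packing achieves that bound: [253] [222] [220] [209] [151,95] [141] [135] → 7 disks.
Excess: 8 − 7 = 1.

1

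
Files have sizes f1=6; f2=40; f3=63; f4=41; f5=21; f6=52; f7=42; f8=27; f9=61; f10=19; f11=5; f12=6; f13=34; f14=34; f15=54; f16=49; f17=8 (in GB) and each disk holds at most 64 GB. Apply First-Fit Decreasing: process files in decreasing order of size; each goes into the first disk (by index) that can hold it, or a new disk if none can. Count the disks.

Sorted descending: 63, 61, 54, 52, 49, 42, 41, 40, 34, 34, 27, 21, 19, 8, 6, 6, 5.
63 GB → disk 1 (remaining 1 GB)
61 GB → disk 2 (remaining 3 GB)
54 GB → disk 3 (remaining 10 GB)
52 GB → disk 4 (remaining 12 GB)
49 GB → disk 5 (remaining 15 GB)
42 GB → disk 6 (remaining 22 GB)
41 GB → disk 7 (remaining 23 GB)
40 GB → disk 8 (remaining 24 GB)
34 GB → disk 9 (remaining 30 GB)
34 GB → disk 10 (remaining 30 GB)
27 GB → disk 9 (remaining 3 GB)
21 GB → disk 6 (remaining 1 GB)
19 GB → disk 7 (remaining 4 GB)
8 GB → disk 3 (remaining 2 GB)
6 GB → disk 4 (remaining 6 GB)
6 GB → disk 4 (remaining 0 GB)
5 GB → disk 5 (remaining 10 GB)

10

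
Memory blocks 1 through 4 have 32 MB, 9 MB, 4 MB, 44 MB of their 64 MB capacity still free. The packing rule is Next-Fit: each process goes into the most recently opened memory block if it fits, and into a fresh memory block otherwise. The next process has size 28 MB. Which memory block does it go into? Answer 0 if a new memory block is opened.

4

Next-Fit only looks at memory block 4, which has 44 MB free.
28 MB fits there.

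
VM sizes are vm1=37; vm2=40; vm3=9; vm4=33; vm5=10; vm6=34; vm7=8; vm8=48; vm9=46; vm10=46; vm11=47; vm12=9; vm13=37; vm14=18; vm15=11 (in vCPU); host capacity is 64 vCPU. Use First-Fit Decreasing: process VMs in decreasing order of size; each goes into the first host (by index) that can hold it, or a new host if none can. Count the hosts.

Sorted descending: 48, 47, 46, 46, 40, 37, 37, 34, 33, 18, 11, 10, 9, 9, 8.
host 1: place 48 vCPU, 16 vCPU left
host 2: place 47 vCPU, 17 vCPU left
host 3: place 46 vCPU, 18 vCPU left
host 4: place 46 vCPU, 18 vCPU left
host 5: place 40 vCPU, 24 vCPU left
host 6: place 37 vCPU, 27 vCPU left
host 7: place 37 vCPU, 27 vCPU left
host 8: place 34 vCPU, 30 vCPU left
host 9: place 33 vCPU, 31 vCPU left
host 3: place 18 vCPU, 0 vCPU left
host 1: place 11 vCPU, 5 vCPU left
host 2: place 10 vCPU, 7 vCPU left
host 4: place 9 vCPU, 9 vCPU left
host 4: place 9 vCPU, 0 vCPU left
host 5: place 8 vCPU, 16 vCPU left
Final hosts: [48,11] [47,10] [46,18] [46,9,9] [40,8] [37] [37] [34] [33].

9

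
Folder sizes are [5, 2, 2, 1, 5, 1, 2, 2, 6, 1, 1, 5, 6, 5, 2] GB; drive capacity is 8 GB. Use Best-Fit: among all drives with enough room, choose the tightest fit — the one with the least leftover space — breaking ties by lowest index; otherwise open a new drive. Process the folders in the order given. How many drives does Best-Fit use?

7 drives

drive 1: place 5 GB, 3 GB left
drive 1: place 2 GB, 1 GB left
drive 2: place 2 GB, 6 GB left
drive 1: place 1 GB, 0 GB left
drive 2: place 5 GB, 1 GB left
drive 2: place 1 GB, 0 GB left
drive 3: place 2 GB, 6 GB left
drive 3: place 2 GB, 4 GB left
drive 4: place 6 GB, 2 GB left
drive 4: place 1 GB, 1 GB left
drive 4: place 1 GB, 0 GB left
drive 5: place 5 GB, 3 GB left
drive 6: place 6 GB, 2 GB left
drive 7: place 5 GB, 3 GB left
drive 6: place 2 GB, 0 GB left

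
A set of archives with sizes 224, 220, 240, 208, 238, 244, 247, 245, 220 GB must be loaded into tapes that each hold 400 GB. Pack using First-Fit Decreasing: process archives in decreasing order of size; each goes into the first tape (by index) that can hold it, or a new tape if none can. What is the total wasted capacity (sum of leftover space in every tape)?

1514

Sorted descending: 247, 245, 244, 240, 238, 224, 220, 220, 208.
Put 247 GB in tape 1; 153 GB remain.
Put 245 GB in tape 2; 155 GB remain.
Put 244 GB in tape 3; 156 GB remain.
Put 240 GB in tape 4; 160 GB remain.
Put 238 GB in tape 5; 162 GB remain.
Put 224 GB in tape 6; 176 GB remain.
Put 220 GB in tape 7; 180 GB remain.
Put 220 GB in tape 8; 180 GB remain.
Put 208 GB in tape 9; 192 GB remain.
9 tapes × 400 GB = 3600 GB; used 2086 GB; unused 1514 GB.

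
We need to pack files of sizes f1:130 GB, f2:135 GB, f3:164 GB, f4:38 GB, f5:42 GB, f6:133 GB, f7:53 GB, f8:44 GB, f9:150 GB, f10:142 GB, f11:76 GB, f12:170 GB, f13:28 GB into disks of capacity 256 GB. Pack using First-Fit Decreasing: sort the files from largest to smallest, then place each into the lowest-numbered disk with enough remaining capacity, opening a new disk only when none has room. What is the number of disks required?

7

Sorted descending: 170, 164, 150, 142, 135, 133, 130, 76, 53, 44, 42, 38, 28.
disk 1: place 170 GB, 86 GB left
disk 2: place 164 GB, 92 GB left
disk 3: place 150 GB, 106 GB left
disk 4: place 142 GB, 114 GB left
disk 5: place 135 GB, 121 GB left
disk 6: place 133 GB, 123 GB left
disk 7: place 130 GB, 126 GB left
disk 1: place 76 GB, 10 GB left
disk 2: place 53 GB, 39 GB left
disk 3: place 44 GB, 62 GB left
disk 3: place 42 GB, 20 GB left
disk 2: place 38 GB, 1 GB left
disk 4: place 28 GB, 86 GB left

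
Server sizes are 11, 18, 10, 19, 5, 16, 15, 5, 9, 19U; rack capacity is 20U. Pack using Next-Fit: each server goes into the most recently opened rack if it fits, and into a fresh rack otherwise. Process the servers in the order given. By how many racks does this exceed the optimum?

2

Next-Fit: [11] [18] [10] [19] [5] [16] [15,5] [9] [19] → 9 racks.
Total size 127U; any packing needs at least ⌈127/20⌉ = 7 racks.
An optimal packing achieves that bound: [19] [19] [18] [16] [15,5] [11,9] [10,5] → 7 racks.
Excess: 9 − 7 = 2.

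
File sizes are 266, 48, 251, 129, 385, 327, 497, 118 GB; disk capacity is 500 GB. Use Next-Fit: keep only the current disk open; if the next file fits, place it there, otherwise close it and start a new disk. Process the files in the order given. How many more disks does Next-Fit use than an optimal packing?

1

Next-Fit: [266,48] [251,129] [385] [327] [497] [118] → 6 disks.
Total size 2021 GB; any packing needs at least ⌈2021/500⌉ = 5 disks.
An optimal packing achieves that bound: [497] [385,48] [327,129] [266,118] [251] → 5 disks.
Excess: 6 − 5 = 1.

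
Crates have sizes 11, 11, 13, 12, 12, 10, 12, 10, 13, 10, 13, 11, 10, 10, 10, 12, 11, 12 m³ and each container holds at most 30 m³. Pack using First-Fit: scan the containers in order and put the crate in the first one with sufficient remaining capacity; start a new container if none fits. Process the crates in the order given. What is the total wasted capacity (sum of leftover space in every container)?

11 m³ → container 1 (remaining 19 m³)
11 m³ → container 1 (remaining 8 m³)
13 m³ → container 2 (remaining 17 m³)
12 m³ → container 2 (remaining 5 m³)
12 m³ → container 3 (remaining 18 m³)
10 m³ → container 3 (remaining 8 m³)
12 m³ → container 4 (remaining 18 m³)
10 m³ → container 4 (remaining 8 m³)
13 m³ → container 5 (remaining 17 m³)
10 m³ → container 5 (remaining 7 m³)
13 m³ → container 6 (remaining 17 m³)
11 m³ → container 6 (remaining 6 m³)
10 m³ → container 7 (remaining 20 m³)
10 m³ → container 7 (remaining 10 m³)
10 m³ → container 7 (remaining 0 m³)
12 m³ → container 8 (remaining 18 m³)
11 m³ → container 8 (remaining 7 m³)
12 m³ → container 9 (remaining 18 m³)
9 containers × 30 m³ = 270 m³; used 203 m³; unused 67 m³.

67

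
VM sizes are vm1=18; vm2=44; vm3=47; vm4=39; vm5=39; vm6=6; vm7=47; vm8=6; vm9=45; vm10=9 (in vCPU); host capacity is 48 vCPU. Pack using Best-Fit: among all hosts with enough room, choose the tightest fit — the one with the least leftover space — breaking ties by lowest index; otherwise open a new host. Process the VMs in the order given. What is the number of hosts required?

7

host 1: place vm1 (18 vCPU), 30 vCPU left
host 2: place vm2 (44 vCPU), 4 vCPU left
host 3: place vm3 (47 vCPU), 1 vCPU left
host 4: place vm4 (39 vCPU), 9 vCPU left
host 5: place vm5 (39 vCPU), 9 vCPU left
host 4: place vm6 (6 vCPU), 3 vCPU left
host 6: place vm7 (47 vCPU), 1 vCPU left
host 5: place vm8 (6 vCPU), 3 vCPU left
host 7: place vm9 (45 vCPU), 3 vCPU left
host 1: place vm10 (9 vCPU), 21 vCPU left
Final hosts: [18,9] [44] [47] [39,6] [39,6] [47] [45].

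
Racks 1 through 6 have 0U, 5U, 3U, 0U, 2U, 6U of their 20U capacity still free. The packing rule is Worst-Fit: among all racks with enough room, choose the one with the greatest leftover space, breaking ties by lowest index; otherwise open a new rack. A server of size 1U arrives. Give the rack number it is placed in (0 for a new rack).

6

Racks with room: rack 2 (5U), rack 3 (3U), rack 5 (2U), rack 6 (6U).
Most room is rack 6 with 6U free.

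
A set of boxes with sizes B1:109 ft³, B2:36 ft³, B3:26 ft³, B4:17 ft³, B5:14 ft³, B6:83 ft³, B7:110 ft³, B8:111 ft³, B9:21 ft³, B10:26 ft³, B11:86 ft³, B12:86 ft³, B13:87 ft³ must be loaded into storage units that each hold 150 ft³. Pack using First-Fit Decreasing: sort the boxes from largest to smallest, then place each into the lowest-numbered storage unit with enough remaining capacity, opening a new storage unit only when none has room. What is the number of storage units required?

7 storage units

Sorted descending: 111, 110, 109, 87, 86, 86, 83, 36, 26, 26, 21, 17, 14.
Put 111 ft³ in storage unit 1; 39 ft³ remain.
Put 110 ft³ in storage unit 2; 40 ft³ remain.
Put 109 ft³ in storage unit 3; 41 ft³ remain.
Put 87 ft³ in storage unit 4; 63 ft³ remain.
Put 86 ft³ in storage unit 5; 64 ft³ remain.
Put 86 ft³ in storage unit 6; 64 ft³ remain.
Put 83 ft³ in storage unit 7; 67 ft³ remain.
Put 36 ft³ in storage unit 1; 3 ft³ remain.
Put 26 ft³ in storage unit 2; 14 ft³ remain.
Put 26 ft³ in storage unit 3; 15 ft³ remain.
Put 21 ft³ in storage unit 4; 42 ft³ remain.
Put 17 ft³ in storage unit 4; 25 ft³ remain.
Put 14 ft³ in storage unit 2; 0 ft³ remain.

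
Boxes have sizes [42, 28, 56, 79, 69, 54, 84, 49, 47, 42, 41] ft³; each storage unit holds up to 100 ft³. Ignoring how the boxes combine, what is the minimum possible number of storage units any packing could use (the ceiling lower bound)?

Total size = 42 + 28 + 56 + 79 + 69 + 54 + 84 + 49 + 47 + 42 + 41 = 591 ft³.
⌈591 / 100⌉ = 6.

6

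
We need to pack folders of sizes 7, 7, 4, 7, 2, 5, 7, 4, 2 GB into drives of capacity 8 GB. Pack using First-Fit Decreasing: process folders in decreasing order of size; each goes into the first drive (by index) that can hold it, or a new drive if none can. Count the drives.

7 drives

Sorted descending: 7, 7, 7, 7, 5, 4, 4, 2, 2.
drive 1: place 7 GB, 1 GB left
drive 2: place 7 GB, 1 GB left
drive 3: place 7 GB, 1 GB left
drive 4: place 7 GB, 1 GB left
drive 5: place 5 GB, 3 GB left
drive 6: place 4 GB, 4 GB left
drive 6: place 4 GB, 0 GB left
drive 5: place 2 GB, 1 GB left
drive 7: place 2 GB, 6 GB left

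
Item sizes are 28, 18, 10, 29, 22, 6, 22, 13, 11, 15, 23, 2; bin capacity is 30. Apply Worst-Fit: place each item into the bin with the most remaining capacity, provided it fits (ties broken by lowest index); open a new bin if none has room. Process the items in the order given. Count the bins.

8

28 → bin 1 (remaining 2)
18 → bin 2 (remaining 12)
10 → bin 2 (remaining 2)
29 → bin 3 (remaining 1)
22 → bin 4 (remaining 8)
6 → bin 4 (remaining 2)
22 → bin 5 (remaining 8)
13 → bin 6 (remaining 17)
11 → bin 6 (remaining 6)
15 → bin 7 (remaining 15)
23 → bin 8 (remaining 7)
2 → bin 7 (remaining 13)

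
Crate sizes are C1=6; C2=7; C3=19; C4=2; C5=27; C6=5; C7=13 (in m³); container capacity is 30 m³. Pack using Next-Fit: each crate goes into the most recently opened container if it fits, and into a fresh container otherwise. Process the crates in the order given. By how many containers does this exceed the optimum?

Next-Fit: [6,7] [19,2] [27] [5,13] → 4 containers.
Total size 79 m³; any packing needs at least ⌈79/30⌉ = 3 containers.
An optimal packing achieves that bound: [27,2] [19,7] [13,6,5] → 3 containers.
Excess: 4 − 3 = 1.

1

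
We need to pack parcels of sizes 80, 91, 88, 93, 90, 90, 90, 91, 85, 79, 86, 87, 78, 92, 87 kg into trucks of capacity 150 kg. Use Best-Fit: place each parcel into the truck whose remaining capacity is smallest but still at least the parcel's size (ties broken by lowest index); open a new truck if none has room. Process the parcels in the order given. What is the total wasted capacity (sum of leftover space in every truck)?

943

80 kg → truck 1 (remaining 70 kg)
91 kg → truck 2 (remaining 59 kg)
88 kg → truck 3 (remaining 62 kg)
93 kg → truck 4 (remaining 57 kg)
90 kg → truck 5 (remaining 60 kg)
90 kg → truck 6 (remaining 60 kg)
90 kg → truck 7 (remaining 60 kg)
91 kg → truck 8 (remaining 59 kg)
85 kg → truck 9 (remaining 65 kg)
79 kg → truck 10 (remaining 71 kg)
86 kg → truck 11 (remaining 64 kg)
87 kg → truck 12 (remaining 63 kg)
78 kg → truck 13 (remaining 72 kg)
92 kg → truck 14 (remaining 58 kg)
87 kg → truck 15 (remaining 63 kg)
15 trucks × 150 kg = 2250 kg; used 1307 kg; unused 943 kg.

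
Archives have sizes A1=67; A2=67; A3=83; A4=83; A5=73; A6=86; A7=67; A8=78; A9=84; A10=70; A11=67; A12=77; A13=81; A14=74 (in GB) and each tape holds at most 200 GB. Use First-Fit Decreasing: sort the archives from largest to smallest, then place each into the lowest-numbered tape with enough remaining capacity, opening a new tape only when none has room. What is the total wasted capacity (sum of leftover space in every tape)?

Sorted descending: 86, 84, 83, 83, 81, 78, 77, 74, 73, 70, 67, 67, 67, 67.
tape 1: place 86 GB, 114 GB left
tape 1: place 84 GB, 30 GB left
tape 2: place 83 GB, 117 GB left
tape 2: place 83 GB, 34 GB left
tape 3: place 81 GB, 119 GB left
tape 3: place 78 GB, 41 GB left
tape 4: place 77 GB, 123 GB left
tape 4: place 74 GB, 49 GB left
tape 5: place 73 GB, 127 GB left
tape 5: place 70 GB, 57 GB left
tape 6: place 67 GB, 133 GB left
tape 6: place 67 GB, 66 GB left
tape 7: place 67 GB, 133 GB left
tape 7: place 67 GB, 66 GB left
7 tapes × 200 GB = 1400 GB; used 1057 GB; unused 343 GB.

343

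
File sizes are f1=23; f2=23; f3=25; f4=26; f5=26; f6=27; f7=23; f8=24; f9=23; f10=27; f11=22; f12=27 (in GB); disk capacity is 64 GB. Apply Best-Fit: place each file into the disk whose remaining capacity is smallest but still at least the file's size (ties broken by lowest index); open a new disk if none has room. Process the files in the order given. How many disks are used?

6 disks

disk 1: place f1 (23 GB), 41 GB left
disk 1: place f2 (23 GB), 18 GB left
disk 2: place f3 (25 GB), 39 GB left
disk 2: place f4 (26 GB), 13 GB left
disk 3: place f5 (26 GB), 38 GB left
disk 3: place f6 (27 GB), 11 GB left
disk 4: place f7 (23 GB), 41 GB left
disk 4: place f8 (24 GB), 17 GB left
disk 5: place f9 (23 GB), 41 GB left
disk 5: place f10 (27 GB), 14 GB left
disk 6: place f11 (22 GB), 42 GB left
disk 6: place f12 (27 GB), 15 GB left
Final disks: [23,23] [25,26] [26,27] [23,24] [23,27] [22,27].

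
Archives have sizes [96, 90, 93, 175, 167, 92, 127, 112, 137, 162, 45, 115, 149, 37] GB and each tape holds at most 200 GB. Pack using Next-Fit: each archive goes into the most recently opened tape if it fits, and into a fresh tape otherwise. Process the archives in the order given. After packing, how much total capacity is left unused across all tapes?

603

96 GB → tape 1 (remaining 104 GB)
90 GB → tape 1 (remaining 14 GB)
93 GB → tape 2 (remaining 107 GB)
175 GB → tape 3 (remaining 25 GB)
167 GB → tape 4 (remaining 33 GB)
92 GB → tape 5 (remaining 108 GB)
127 GB → tape 6 (remaining 73 GB)
112 GB → tape 7 (remaining 88 GB)
137 GB → tape 8 (remaining 63 GB)
162 GB → tape 9 (remaining 38 GB)
45 GB → tape 10 (remaining 155 GB)
115 GB → tape 10 (remaining 40 GB)
149 GB → tape 11 (remaining 51 GB)
37 GB → tape 11 (remaining 14 GB)
11 tapes × 200 GB = 2200 GB; used 1597 GB; unused 603 GB.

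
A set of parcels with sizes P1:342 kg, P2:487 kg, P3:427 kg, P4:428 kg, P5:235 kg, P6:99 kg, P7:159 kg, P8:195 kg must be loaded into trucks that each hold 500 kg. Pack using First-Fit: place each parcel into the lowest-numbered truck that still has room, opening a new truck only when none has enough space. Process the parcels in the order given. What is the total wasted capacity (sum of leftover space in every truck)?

truck 1: place P1 (342 kg), 158 kg left
truck 2: place P2 (487 kg), 13 kg left
truck 3: place P3 (427 kg), 73 kg left
truck 4: place P4 (428 kg), 72 kg left
truck 5: place P5 (235 kg), 265 kg left
truck 1: place P6 (99 kg), 59 kg left
truck 5: place P7 (159 kg), 106 kg left
truck 6: place P8 (195 kg), 305 kg left
6 trucks × 500 kg = 3000 kg; used 2372 kg; unused 628 kg.

628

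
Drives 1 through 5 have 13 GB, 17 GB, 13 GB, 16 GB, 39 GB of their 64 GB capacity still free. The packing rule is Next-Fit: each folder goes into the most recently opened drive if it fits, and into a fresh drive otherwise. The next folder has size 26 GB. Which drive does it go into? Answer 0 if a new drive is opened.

Next-Fit only looks at drive 5, which has 39 GB free.
26 GB fits there.

5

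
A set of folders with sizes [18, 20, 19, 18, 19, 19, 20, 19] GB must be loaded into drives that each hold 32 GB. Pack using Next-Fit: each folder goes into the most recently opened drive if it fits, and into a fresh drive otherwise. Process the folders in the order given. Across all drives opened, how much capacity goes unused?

104

drive 1: place 18 GB, 14 GB left
drive 2: place 20 GB, 12 GB left
drive 3: place 19 GB, 13 GB left
drive 4: place 18 GB, 14 GB left
drive 5: place 19 GB, 13 GB left
drive 6: place 19 GB, 13 GB left
drive 7: place 20 GB, 12 GB left
drive 8: place 19 GB, 13 GB left
8 drives × 32 GB = 256 GB; used 152 GB; unused 104 GB.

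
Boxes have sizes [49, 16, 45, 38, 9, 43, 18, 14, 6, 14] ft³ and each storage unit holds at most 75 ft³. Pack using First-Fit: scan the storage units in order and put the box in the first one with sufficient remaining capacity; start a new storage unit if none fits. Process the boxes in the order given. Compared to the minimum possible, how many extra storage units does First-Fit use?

0

First-Fit: [49,16,9] [45,18,6] [38,14,14] [43] → 4 storage units.
Total size 252 ft³; any packing needs at least ⌈252/75⌉ = 4 storage units.
So 4 is already optimal.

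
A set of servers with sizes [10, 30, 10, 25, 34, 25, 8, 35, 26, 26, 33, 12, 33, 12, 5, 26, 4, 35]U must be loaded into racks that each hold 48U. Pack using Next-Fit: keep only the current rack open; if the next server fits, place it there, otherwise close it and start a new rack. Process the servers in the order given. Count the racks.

11 racks

rack 1: place 10U, 38U left
rack 1: place 30U, 8U left
rack 2: place 10U, 38U left
rack 2: place 25U, 13U left
rack 3: place 34U, 14U left
rack 4: place 25U, 23U left
rack 4: place 8U, 15U left
rack 5: place 35U, 13U left
rack 6: place 26U, 22U left
rack 7: place 26U, 22U left
rack 8: place 33U, 15U left
rack 8: place 12U, 3U left
rack 9: place 33U, 15U left
rack 9: place 12U, 3U left
rack 10: place 5U, 43U left
rack 10: place 26U, 17U left
rack 10: place 4U, 13U left
rack 11: place 35U, 13U left
Final racks: [10,30] [10,25] [34] [25,8] [35] [26] [26] [33,12] [33,12] [5,26,4] [35].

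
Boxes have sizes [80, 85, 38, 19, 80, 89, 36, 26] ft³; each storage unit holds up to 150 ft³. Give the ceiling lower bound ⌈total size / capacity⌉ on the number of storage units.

4 storage units

Total size = 80 + 85 + 38 + 19 + 80 + 89 + 36 + 26 = 453 ft³.
⌈453 / 150⌉ = 4.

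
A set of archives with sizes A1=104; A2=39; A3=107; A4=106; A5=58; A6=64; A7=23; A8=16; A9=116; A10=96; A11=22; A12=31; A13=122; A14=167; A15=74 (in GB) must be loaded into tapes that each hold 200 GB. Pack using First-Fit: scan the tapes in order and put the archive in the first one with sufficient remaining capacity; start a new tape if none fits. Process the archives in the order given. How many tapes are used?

7

Put A1 (104 GB) in tape 1; 96 GB remain.
Put A2 (39 GB) in tape 1; 57 GB remain.
Put A3 (107 GB) in tape 2; 93 GB remain.
Put A4 (106 GB) in tape 3; 94 GB remain.
Put A5 (58 GB) in tape 2; 35 GB remain.
Put A6 (64 GB) in tape 3; 30 GB remain.
Put A7 (23 GB) in tape 1; 34 GB remain.
Put A8 (16 GB) in tape 1; 18 GB remain.
Put A9 (116 GB) in tape 4; 84 GB remain.
Put A10 (96 GB) in tape 5; 104 GB remain.
Put A11 (22 GB) in tape 2; 13 GB remain.
Put A12 (31 GB) in tape 4; 53 GB remain.
Put A13 (122 GB) in tape 6; 78 GB remain.
Put A14 (167 GB) in tape 7; 33 GB remain.
Put A15 (74 GB) in tape 5; 30 GB remain.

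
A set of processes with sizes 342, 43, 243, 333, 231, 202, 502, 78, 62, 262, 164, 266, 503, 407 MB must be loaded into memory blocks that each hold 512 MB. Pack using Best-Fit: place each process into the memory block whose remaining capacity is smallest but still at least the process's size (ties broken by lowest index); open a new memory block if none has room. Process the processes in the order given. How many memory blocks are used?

8

memory block 1: place 342 MB, 170 MB left
memory block 1: place 43 MB, 127 MB left
memory block 2: place 243 MB, 269 MB left
memory block 3: place 333 MB, 179 MB left
memory block 2: place 231 MB, 38 MB left
memory block 4: place 202 MB, 310 MB left
memory block 5: place 502 MB, 10 MB left
memory block 1: place 78 MB, 49 MB left
memory block 3: place 62 MB, 117 MB left
memory block 4: place 262 MB, 48 MB left
memory block 6: place 164 MB, 348 MB left
memory block 6: place 266 MB, 82 MB left
memory block 7: place 503 MB, 9 MB left
memory block 8: place 407 MB, 105 MB left
Final memory blocks: [342,43,78] [243,231] [333,62] [202,262] [502] [164,266] [503] [407].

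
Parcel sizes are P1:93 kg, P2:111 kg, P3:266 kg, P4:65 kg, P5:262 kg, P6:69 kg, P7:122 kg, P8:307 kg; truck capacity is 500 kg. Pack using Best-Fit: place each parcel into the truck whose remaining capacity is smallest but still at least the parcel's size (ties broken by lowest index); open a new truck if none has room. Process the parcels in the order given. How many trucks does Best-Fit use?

Put P1 (93 kg) in truck 1; 407 kg remain.
Put P2 (111 kg) in truck 1; 296 kg remain.
Put P3 (266 kg) in truck 1; 30 kg remain.
Put P4 (65 kg) in truck 2; 435 kg remain.
Put P5 (262 kg) in truck 2; 173 kg remain.
Put P6 (69 kg) in truck 2; 104 kg remain.
Put P7 (122 kg) in truck 3; 378 kg remain.
Put P8 (307 kg) in truck 3; 71 kg remain.
Final trucks: [93,111,266] [65,262,69] [122,307].

3 trucks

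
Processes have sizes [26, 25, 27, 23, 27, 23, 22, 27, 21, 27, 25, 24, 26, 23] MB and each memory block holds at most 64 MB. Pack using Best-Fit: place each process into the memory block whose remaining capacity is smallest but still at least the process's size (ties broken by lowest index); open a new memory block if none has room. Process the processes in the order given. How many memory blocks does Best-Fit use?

7 memory blocks

memory block 1: place 26 MB, 38 MB left
memory block 1: place 25 MB, 13 MB left
memory block 2: place 27 MB, 37 MB left
memory block 2: place 23 MB, 14 MB left
memory block 3: place 27 MB, 37 MB left
memory block 3: place 23 MB, 14 MB left
memory block 4: place 22 MB, 42 MB left
memory block 4: place 27 MB, 15 MB left
memory block 5: place 21 MB, 43 MB left
memory block 5: place 27 MB, 16 MB left
memory block 6: place 25 MB, 39 MB left
memory block 6: place 24 MB, 15 MB left
memory block 7: place 26 MB, 38 MB left
memory block 7: place 23 MB, 15 MB left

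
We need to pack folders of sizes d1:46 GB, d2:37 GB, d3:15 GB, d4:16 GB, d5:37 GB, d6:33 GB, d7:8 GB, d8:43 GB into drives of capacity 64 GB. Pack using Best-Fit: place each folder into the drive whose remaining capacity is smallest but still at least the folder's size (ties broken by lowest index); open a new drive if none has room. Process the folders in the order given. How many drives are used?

5

d1 (46 GB) → drive 1 (remaining 18 GB)
d2 (37 GB) → drive 2 (remaining 27 GB)
d3 (15 GB) → drive 1 (remaining 3 GB)
d4 (16 GB) → drive 2 (remaining 11 GB)
d5 (37 GB) → drive 3 (remaining 27 GB)
d6 (33 GB) → drive 4 (remaining 31 GB)
d7 (8 GB) → drive 2 (remaining 3 GB)
d8 (43 GB) → drive 5 (remaining 21 GB)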